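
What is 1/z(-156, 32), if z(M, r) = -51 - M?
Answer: 1/105 ≈ 0.0095238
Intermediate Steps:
1/z(-156, 32) = 1/(-51 - 1*(-156)) = 1/(-51 + 156) = 1/105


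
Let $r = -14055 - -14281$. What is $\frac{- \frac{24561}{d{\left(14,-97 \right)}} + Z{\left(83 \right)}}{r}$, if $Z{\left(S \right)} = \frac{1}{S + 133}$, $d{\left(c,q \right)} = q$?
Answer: $\frac{5305273}{4735152} \approx 1.1204$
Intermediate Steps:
$Z{\left(S \right)} = \frac{1}{133 + S}$
$r = 226$ ($r = -14055 + 14281 = 226$)
$\frac{- \frac{24561}{d{\left(14,-97 \right)}} + Z{\left(83 \right)}}{r} = \frac{- \frac{24561}{-97} + \frac{1}{133 + 83}}{226} = \left(\left(-24561\right) \left(- \frac{1}{97}\right) + \frac{1}{216}\right) \frac{1}{226} = \left(\frac{24561}{97} + \frac{1}{216}\right) \frac{1}{226} = \frac{5305273}{20952} \cdot \frac{1}{226} = \frac{5305273}{4735152}$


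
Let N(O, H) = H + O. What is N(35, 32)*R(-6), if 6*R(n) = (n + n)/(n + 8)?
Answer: -67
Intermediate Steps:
R(n) = n/(3*(8 + n)) (R(n) = ((n + n)/(n + 8))/6 = ((2*n)/(8 + n))/6 = (2*n/(8 + n))/6 = n/(3*(8 + n)))
N(35, 32)*R(-6) = (32 + 35)*((1/3)*(-6)/(8 - 6)) = 67*((1/3)*(-6)/2) = 67*((1/3)*(-6)*(1/2)) = 67*(-1) = -67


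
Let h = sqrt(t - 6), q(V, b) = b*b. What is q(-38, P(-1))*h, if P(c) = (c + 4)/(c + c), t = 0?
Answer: 9*I*sqrt(6)/4 ≈ 5.5114*I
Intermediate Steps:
P(c) = (4 + c)/(2*c) (P(c) = (4 + c)/((2*c)) = (4 + c)*(1/(2*c)) = (4 + c)/(2*c))
q(V, b) = b**2
h = I*sqrt(6) (h = sqrt(0 - 6) = sqrt(-6) = I*sqrt(6) ≈ 2.4495*I)
q(-38, P(-1))*h = ((1/2)*(4 - 1)/(-1))**2*(I*sqrt(6)) = ((1/2)*(-1)*3)**2*(I*sqrt(6)) = (-3/2)**2*(I*sqrt(6)) = 9*(I*sqrt(6))/4 = 9*I*sqrt(6)/4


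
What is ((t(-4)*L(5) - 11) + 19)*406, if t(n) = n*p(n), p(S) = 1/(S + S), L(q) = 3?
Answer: 3857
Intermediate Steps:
p(S) = 1/(2*S)
t(n) = 1/2 (t(n) = n*(1/(2*n)) = 1/2)
((t(-4)*L(5) - 11) + 19)*406 = (((1/2)*3 - 11) + 19)*406 = ((3/2 - 11) + 19)*406 = (-19/2 + 19)*406 = (19/2)*406 = 3857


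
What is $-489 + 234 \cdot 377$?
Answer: $87729$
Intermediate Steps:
$-489 + 234 \cdot 377 = -489 + 88218 = 87729$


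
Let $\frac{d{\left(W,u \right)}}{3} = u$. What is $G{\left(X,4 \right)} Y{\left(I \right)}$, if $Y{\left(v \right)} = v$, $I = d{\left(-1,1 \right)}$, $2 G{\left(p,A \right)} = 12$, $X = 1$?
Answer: $18$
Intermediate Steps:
$G{\left(p,A \right)} = 6$ ($G{\left(p,A \right)} = \frac{1}{2} \cdot 12 = 6$)
$d{\left(W,u \right)} = 3 u$
$I = 3$ ($I = 3 \cdot 1 = 3$)
$G{\left(X,4 \right)} Y{\left(I \right)} = 6 \cdot 3 = 18$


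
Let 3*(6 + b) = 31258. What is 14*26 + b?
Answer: 32332/3 ≈ 10777.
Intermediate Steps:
b = 31240/3 (b = -6 + (⅓)*31258 = -6 + 31258/3 = 31240/3 ≈ 10413.)
14*26 + b = 14*26 + 31240/3 = 364 + 31240/3 = 32332/3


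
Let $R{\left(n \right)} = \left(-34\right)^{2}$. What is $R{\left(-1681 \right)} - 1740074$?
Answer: $-1738918$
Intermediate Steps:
$R{\left(n \right)} = 1156$
$R{\left(-1681 \right)} - 1740074 = 1156 - 1740074 = -1738918$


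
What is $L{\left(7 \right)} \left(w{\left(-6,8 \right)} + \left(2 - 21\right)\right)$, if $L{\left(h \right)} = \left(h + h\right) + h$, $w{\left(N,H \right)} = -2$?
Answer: $-441$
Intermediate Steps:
$L{\left(h \right)} = 3 h$ ($L{\left(h \right)} = 2 h + h = 3 h$)
$L{\left(7 \right)} \left(w{\left(-6,8 \right)} + \left(2 - 21\right)\right) = 3 \cdot 7 \left(-2 + \left(2 - 21\right)\right) = 21 \left(-2 + \left(2 - 21\right)\right) = 21 \left(-2 - 19\right) = 21 \left(-21\right) = -441$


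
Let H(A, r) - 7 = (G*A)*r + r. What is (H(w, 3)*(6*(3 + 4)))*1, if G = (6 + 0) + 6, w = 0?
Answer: 420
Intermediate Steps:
G = 12 (G = 6 + 6 = 12)
H(A, r) = 7 + r + 12*A*r (H(A, r) = 7 + ((12*A)*r + r) = 7 + (12*A*r + r) = 7 + (r + 12*A*r) = 7 + r + 12*A*r)
(H(w, 3)*(6*(3 + 4)))*1 = ((7 + 3 + 12*0*3)*(6*(3 + 4)))*1 = ((7 + 3 + 0)*(6*7))*1 = (10*42)*1 = 420*1 = 420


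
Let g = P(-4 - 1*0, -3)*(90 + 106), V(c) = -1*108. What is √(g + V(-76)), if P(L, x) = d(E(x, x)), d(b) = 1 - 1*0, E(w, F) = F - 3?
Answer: 2*√22 ≈ 9.3808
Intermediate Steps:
V(c) = -108
E(w, F) = -3 + F
d(b) = 1 (d(b) = 1 + 0 = 1)
P(L, x) = 1
g = 196 (g = 1*(90 + 106) = 1*196 = 196)
√(g + V(-76)) = √(196 - 108) = √88 = 2*√22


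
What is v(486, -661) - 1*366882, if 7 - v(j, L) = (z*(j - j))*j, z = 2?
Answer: -366875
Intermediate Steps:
v(j, L) = 7 (v(j, L) = 7 - 2*(j - j)*j = 7 - 2*0*j = 7 - 0*j = 7 - 1*0 = 7 + 0 = 7)
v(486, -661) - 1*366882 = 7 - 1*366882 = 7 - 366882 = -366875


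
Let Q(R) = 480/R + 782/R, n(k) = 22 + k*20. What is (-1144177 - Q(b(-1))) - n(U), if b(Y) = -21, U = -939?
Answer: -23632537/21 ≈ -1.1254e+6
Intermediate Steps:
n(k) = 22 + 20*k
Q(R) = 1262/R
(-1144177 - Q(b(-1))) - n(U) = (-1144177 - 1262/(-21)) - (22 + 20*(-939)) = (-1144177 - 1262*(-1)/21) - (22 - 18780) = (-1144177 - 1*(-1262/21)) - 1*(-18758) = (-1144177 + 1262/21) + 18758 = -24026455/21 + 18758 = -23632537/21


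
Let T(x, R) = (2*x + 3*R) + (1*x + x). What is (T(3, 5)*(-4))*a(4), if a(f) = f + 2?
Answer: -648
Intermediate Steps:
a(f) = 2 + f
T(x, R) = 3*R + 4*x (T(x, R) = (2*x + 3*R) + (x + x) = (2*x + 3*R) + 2*x = 3*R + 4*x)
(T(3, 5)*(-4))*a(4) = ((3*5 + 4*3)*(-4))*(2 + 4) = ((15 + 12)*(-4))*6 = (27*(-4))*6 = -108*6 = -648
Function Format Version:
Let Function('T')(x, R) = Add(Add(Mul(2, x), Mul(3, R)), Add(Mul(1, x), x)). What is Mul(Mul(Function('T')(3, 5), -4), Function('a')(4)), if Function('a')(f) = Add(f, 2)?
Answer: -648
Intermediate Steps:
Function('a')(f) = Add(2, f)
Function('T')(x, R) = Add(Mul(3, R), Mul(4, x)) (Function('T')(x, R) = Add(Add(Mul(2, x), Mul(3, R)), Add(x, x)) = Add(Add(Mul(2, x), Mul(3, R)), Mul(2, x)) = Add(Mul(3, R), Mul(4, x)))
Mul(Mul(Function('T')(3, 5), -4), Function('a')(4)) = Mul(Mul(Add(Mul(3, 5), Mul(4, 3)), -4), Add(2, 4)) = Mul(Mul(Add(15, 12), -4), 6) = Mul(Mul(27, -4), 6) = Mul(-108, 6) = -648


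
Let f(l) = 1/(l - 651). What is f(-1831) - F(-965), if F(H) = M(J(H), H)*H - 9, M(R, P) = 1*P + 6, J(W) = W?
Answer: -2296907333/2482 ≈ -9.2543e+5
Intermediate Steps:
M(R, P) = 6 + P (M(R, P) = P + 6 = 6 + P)
f(l) = 1/(-651 + l)
F(H) = -9 + H*(6 + H) (F(H) = (6 + H)*H - 9 = H*(6 + H) - 9 = -9 + H*(6 + H))
f(-1831) - F(-965) = 1/(-651 - 1831) - (-9 - 965*(6 - 965)) = 1/(-2482) - (-9 - 965*(-959)) = -1/2482 - (-9 + 925435) = -1/2482 - 1*925426 = -1/2482 - 925426 = -2296907333/2482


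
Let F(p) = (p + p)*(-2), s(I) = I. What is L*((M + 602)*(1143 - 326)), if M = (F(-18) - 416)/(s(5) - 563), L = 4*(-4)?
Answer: -2197795360/279 ≈ -7.8774e+6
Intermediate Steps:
L = -16
F(p) = -4*p (F(p) = (2*p)*(-2) = -4*p)
M = 172/279 (M = (-4*(-18) - 416)/(5 - 563) = (72 - 416)/(-558) = -344*(-1/558) = 172/279 ≈ 0.61649)
L*((M + 602)*(1143 - 326)) = -16*(172/279 + 602)*(1143 - 326) = -2690080*817/279 = -16*137362210/279 = -2197795360/279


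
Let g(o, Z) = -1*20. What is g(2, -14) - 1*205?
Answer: -225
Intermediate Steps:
g(o, Z) = -20
g(2, -14) - 1*205 = -20 - 1*205 = -20 - 205 = -225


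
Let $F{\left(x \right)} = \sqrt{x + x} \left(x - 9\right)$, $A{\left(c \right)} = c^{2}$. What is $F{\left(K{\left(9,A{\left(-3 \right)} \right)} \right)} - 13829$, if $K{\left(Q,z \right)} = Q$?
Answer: $-13829$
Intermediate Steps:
$F{\left(x \right)} = \sqrt{2} \sqrt{x} \left(-9 + x\right)$ ($F{\left(x \right)} = \sqrt{2 x} \left(-9 + x\right) = \sqrt{2} \sqrt{x} \left(-9 + x\right)$)
$F{\left(K{\left(9,A{\left(-3 \right)} \right)} \right)} - 13829 = \sqrt{2} \sqrt{9} \left(-9 + 9\right) - 13829 = \sqrt{2} \cdot 3 \cdot 0 - 13829 = 0 - 13829 = -13829$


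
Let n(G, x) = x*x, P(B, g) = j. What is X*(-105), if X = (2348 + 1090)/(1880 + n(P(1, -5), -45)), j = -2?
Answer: -72198/781 ≈ -92.443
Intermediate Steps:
P(B, g) = -2
n(G, x) = x²
X = 3438/3905 (X = (2348 + 1090)/(1880 + (-45)²) = 3438/(1880 + 2025) = 3438/3905 ≈ 0.88041)
X*(-105) = (3438/3905)*(-105) = -72198/781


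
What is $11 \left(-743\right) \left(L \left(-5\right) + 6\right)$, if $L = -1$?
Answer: $-89903$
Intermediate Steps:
$11 \left(-743\right) \left(L \left(-5\right) + 6\right) = 11 \left(-743\right) \left(\left(-1\right) \left(-5\right) + 6\right) = - 8173 \left(5 + 6\right) = \left(-8173\right) 11 = -89903$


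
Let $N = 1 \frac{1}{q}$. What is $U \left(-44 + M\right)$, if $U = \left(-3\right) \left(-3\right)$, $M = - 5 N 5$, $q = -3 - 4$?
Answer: $- \frac{2547}{7} \approx -363.86$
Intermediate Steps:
$q = -7$
$N = - \frac{1}{7}$ ($N = 1 \frac{1}{-7} = 1 \left(- \frac{1}{7}\right) = - \frac{1}{7} \approx -0.14286$)
$M = \frac{25}{7}$ ($M = \left(-5\right) \left(- \frac{1}{7}\right) 5 = \frac{5}{7} \cdot 5 = \frac{25}{7} \approx 3.5714$)
$U = 9$
$U \left(-44 + M\right) = 9 \left(-44 + \frac{25}{7}\right) = 9 \left(- \frac{283}{7}\right) = - \frac{2547}{7}$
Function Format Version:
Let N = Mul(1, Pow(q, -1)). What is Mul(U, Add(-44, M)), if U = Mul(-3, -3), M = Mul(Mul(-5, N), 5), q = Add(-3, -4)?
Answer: Rational(-2547, 7) ≈ -363.86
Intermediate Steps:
q = -7
N = Rational(-1, 7) (N = Mul(1, Pow(-7, -1)) = Mul(1, Rational(-1, 7)) = Rational(-1, 7) ≈ -0.14286)
M = Rational(25, 7) (M = Mul(Mul(-5, Rational(-1, 7)), 5) = Mul(Rational(5, 7), 5) = Rational(25, 7) ≈ 3.5714)
U = 9
Mul(U, Add(-44, M)) = Mul(9, Add(-44, Rational(25, 7))) = Mul(9, Rational(-283, 7)) = Rational(-2547, 7)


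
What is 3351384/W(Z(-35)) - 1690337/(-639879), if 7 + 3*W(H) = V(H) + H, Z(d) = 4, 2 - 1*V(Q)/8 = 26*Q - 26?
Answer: -6432407931701/390966069 ≈ -16453.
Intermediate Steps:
V(Q) = 224 - 208*Q (V(Q) = 16 - 8*(26*Q - 26) = 16 - 8*(-26 + 26*Q) = 16 + (208 - 208*Q) = 224 - 208*Q)
W(H) = 217/3 - 69*H (W(H) = -7/3 + ((224 - 208*H) + H)/3 = -7/3 + (224 - 207*H)/3 = -7/3 + (224/3 - 69*H) = 217/3 - 69*H)
3351384/W(Z(-35)) - 1690337/(-639879) = 3351384/(217/3 - 69*4) - 1690337/(-639879) = 3351384/(217/3 - 276) - 1690337*(-1/639879) = 3351384/(-611/3) + 1690337/639879 = 3351384*(-3/611) + 1690337/639879 = -10054152/611 + 1690337/639879 = -6432407931701/390966069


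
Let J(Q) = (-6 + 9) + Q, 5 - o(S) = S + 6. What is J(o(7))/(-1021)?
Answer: 5/1021 ≈ 0.0048972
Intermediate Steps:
o(S) = -1 - S (o(S) = 5 - (S + 6) = 5 - (6 + S) = 5 + (-6 - S) = -1 - S)
J(Q) = 3 + Q
J(o(7))/(-1021) = (3 + (-1 - 1*7))/(-1021) = (3 + (-1 - 7))*(-1/1021) = (3 - 8)*(-1/1021) = -5*(-1/1021) = 5/1021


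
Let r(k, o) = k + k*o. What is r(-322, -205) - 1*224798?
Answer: -159110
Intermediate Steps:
r(-322, -205) - 1*224798 = -322*(1 - 205) - 1*224798 = -322*(-204) - 224798 = 65688 - 224798 = -159110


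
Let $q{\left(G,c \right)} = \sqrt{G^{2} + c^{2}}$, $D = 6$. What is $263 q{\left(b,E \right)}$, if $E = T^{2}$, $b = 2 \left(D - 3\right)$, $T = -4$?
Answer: $526 \sqrt{73} \approx 4494.1$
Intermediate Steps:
$b = 6$ ($b = 2 \left(6 - 3\right) = 2 \cdot 3 = 6$)
$E = 16$ ($E = \left(-4\right)^{2} = 16$)
$263 q{\left(b,E \right)} = 263 \sqrt{6^{2} + 16^{2}} = 263 \sqrt{36 + 256} = 263 \sqrt{292} = 263 \cdot 2 \sqrt{73} = 526 \sqrt{73}$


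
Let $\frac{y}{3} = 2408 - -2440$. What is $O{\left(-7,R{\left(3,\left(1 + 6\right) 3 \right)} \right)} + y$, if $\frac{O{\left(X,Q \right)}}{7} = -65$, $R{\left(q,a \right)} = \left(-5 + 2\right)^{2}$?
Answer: $14089$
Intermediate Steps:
$R{\left(q,a \right)} = 9$ ($R{\left(q,a \right)} = \left(-3\right)^{2} = 9$)
$O{\left(X,Q \right)} = -455$ ($O{\left(X,Q \right)} = 7 \left(-65\right) = -455$)
$y = 14544$ ($y = 3 \left(2408 - -2440\right) = 3 \left(2408 + 2440\right) = 3 \cdot 4848 = 14544$)
$O{\left(-7,R{\left(3,\left(1 + 6\right) 3 \right)} \right)} + y = -455 + 14544 = 14089$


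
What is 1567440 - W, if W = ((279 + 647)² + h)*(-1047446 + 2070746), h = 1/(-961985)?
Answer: -168819444773389260/192397 ≈ -8.7745e+11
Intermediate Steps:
h = -1/961985 ≈ -1.0395e-6
W = 168819746344142940/192397 (W = ((279 + 647)² - 1/961985)*(-1047446 + 2070746) = (926² - 1/961985)*1023300 = (857476 - 1/961985)*1023300 = (824879049859/961985)*1023300 = 168819746344142940/192397 ≈ 8.7745e+11)
1567440 - W = 1567440 - 1*168819746344142940/192397 = 1567440 - 168819746344142940/192397 = -168819444773389260/192397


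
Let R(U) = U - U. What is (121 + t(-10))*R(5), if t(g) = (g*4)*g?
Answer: 0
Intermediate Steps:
t(g) = 4*g**2 (t(g) = (4*g)*g = 4*g**2)
R(U) = 0
(121 + t(-10))*R(5) = (121 + 4*(-10)**2)*0 = (121 + 4*100)*0 = (121 + 400)*0 = 521*0 = 0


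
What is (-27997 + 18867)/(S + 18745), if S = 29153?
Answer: -4565/23949 ≈ -0.19061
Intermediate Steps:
(-27997 + 18867)/(S + 18745) = (-27997 + 18867)/(29153 + 18745) = -9130/47898 = -9130*1/47898 = -4565/23949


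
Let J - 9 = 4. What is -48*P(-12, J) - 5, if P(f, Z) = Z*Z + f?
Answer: -7541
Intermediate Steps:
J = 13 (J = 9 + 4 = 13)
P(f, Z) = f + Z**2 (P(f, Z) = Z**2 + f = f + Z**2)
-48*P(-12, J) - 5 = -48*(-12 + 13**2) - 5 = -48*(-12 + 169) - 5 = -48*157 - 5 = -7536 - 5 = -7541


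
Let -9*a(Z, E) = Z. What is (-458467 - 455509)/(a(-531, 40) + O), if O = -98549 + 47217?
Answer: 913976/51273 ≈ 17.826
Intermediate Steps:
a(Z, E) = -Z/9
O = -51332
(-458467 - 455509)/(a(-531, 40) + O) = (-458467 - 455509)/(-⅑*(-531) - 51332) = -913976/(59 - 51332) = -913976/(-51273) = -913976*(-1/51273) = 913976/51273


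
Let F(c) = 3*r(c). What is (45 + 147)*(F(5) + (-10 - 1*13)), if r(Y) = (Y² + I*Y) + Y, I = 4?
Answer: 24384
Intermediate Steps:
r(Y) = Y² + 5*Y (r(Y) = (Y² + 4*Y) + Y = Y² + 5*Y)
F(c) = 3*c*(5 + c) (F(c) = 3*(c*(5 + c)) = 3*c*(5 + c))
(45 + 147)*(F(5) + (-10 - 1*13)) = (45 + 147)*(3*5*(5 + 5) + (-10 - 1*13)) = 192*(3*5*10 + (-10 - 13)) = 192*(150 - 23) = 192*127 = 24384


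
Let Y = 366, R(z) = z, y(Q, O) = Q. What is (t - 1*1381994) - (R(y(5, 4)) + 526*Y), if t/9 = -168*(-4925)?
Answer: 5872085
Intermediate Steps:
t = 7446600 (t = 9*(-168*(-4925)) = 9*827400 = 7446600)
(t - 1*1381994) - (R(y(5, 4)) + 526*Y) = (7446600 - 1*1381994) - (5 + 526*366) = (7446600 - 1381994) - (5 + 192516) = 6064606 - 1*192521 = 6064606 - 192521 = 5872085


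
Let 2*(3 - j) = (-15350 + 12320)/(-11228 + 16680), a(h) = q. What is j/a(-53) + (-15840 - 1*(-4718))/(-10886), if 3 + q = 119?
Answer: 3614226205/3442327376 ≈ 1.0499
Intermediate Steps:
q = 116 (q = -3 + 119 = 116)
a(h) = 116
j = 17871/5452 (j = 3 - (-15350 + 12320)/(2*(-11228 + 16680)) = 3 - (-1515)/5452 = 3 - ½*(-1515/2726) = 3 + 1515/5452 = 17871/5452 ≈ 3.2779)
j/a(-53) + (-15840 - 1*(-4718))/(-10886) = (17871/5452)/116 + (-15840 - 1*(-4718))/(-10886) = (17871/5452)*(1/116) + (-15840 + 4718)*(-1/10886) = 17871/632432 - 11122*(-1/10886) = 17871/632432 + 5561/5443 = 3614226205/3442327376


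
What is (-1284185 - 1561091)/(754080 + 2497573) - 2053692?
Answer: -6677896598152/3251653 ≈ -2.0537e+6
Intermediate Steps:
(-1284185 - 1561091)/(754080 + 2497573) - 2053692 = -2845276/3251653 - 2053692 = -6677896598152/3251653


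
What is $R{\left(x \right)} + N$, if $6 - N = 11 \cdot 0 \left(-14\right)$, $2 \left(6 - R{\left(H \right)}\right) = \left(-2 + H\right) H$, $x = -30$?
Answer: $-468$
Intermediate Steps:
$R{\left(H \right)} = 6 - \frac{H \left(-2 + H\right)}{2}$ ($R{\left(H \right)} = 6 - \frac{\left(-2 + H\right) H}{2} = 6 - \frac{H \left(-2 + H\right)}{2}$)
$N = 6$ ($N = 6 - 11 \cdot 0 \left(-14\right) = 6 - 0 \left(-14\right) = 6 - 0 = 6 + 0 = 6$)
$R{\left(x \right)} + N = \left(6 - 30 - \frac{\left(-30\right)^{2}}{2}\right) + 6 = \left(6 - 30 - 450\right) + 6 = -474 + 6 = -468$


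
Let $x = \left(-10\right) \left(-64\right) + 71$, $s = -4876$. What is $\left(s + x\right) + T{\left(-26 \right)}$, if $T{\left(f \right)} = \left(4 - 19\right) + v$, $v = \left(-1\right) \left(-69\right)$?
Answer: $-4111$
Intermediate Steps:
$v = 69$
$x = 711$ ($x = 640 + 71 = 711$)
$T{\left(f \right)} = 54$ ($T{\left(f \right)} = \left(4 - 19\right) + 69 = -15 + 69 = 54$)
$\left(s + x\right) + T{\left(-26 \right)} = \left(-4876 + 711\right) + 54 = -4165 + 54 = -4111$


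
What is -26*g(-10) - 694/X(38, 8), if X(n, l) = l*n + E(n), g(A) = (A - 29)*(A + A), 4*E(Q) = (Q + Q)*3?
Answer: -7321774/361 ≈ -20282.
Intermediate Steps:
E(Q) = 3*Q/2 (E(Q) = ((Q + Q)*3)/4 = ((2*Q)*3)/4 = (6*Q)/4 = 3*Q/2)
g(A) = 2*A*(-29 + A) (g(A) = (-29 + A)*(2*A) = 2*A*(-29 + A))
X(n, l) = 3*n/2 + l*n (X(n, l) = l*n + 3*n/2 = 3*n/2 + l*n)
-26*g(-10) - 694/X(38, 8) = -52*(-10)*(-29 - 10) - 694*1/(19*(3 + 2*8)) = -52*(-10)*(-39) - 694*1/(19*(3 + 16)) = -26*780 - 694/((1/2)*38*19) = -20280 - 694/361 = -7321774/361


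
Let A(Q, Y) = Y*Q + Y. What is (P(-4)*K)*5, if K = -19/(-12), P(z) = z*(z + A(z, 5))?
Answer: 1805/3 ≈ 601.67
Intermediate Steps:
A(Q, Y) = Y + Q*Y (A(Q, Y) = Q*Y + Y = Y + Q*Y)
P(z) = z*(5 + 6*z) (P(z) = z*(z + 5*(1 + z)) = z*(z + (5 + 5*z)) = z*(5 + 6*z))
K = 19/12 (K = -19*(-1/12) = 19/12 ≈ 1.5833)
(P(-4)*K)*5 = (-4*(5 + 6*(-4))*(19/12))*5 = (-4*(5 - 24)*(19/12))*5 = (-4*(-19)*(19/12))*5 = (76*(19/12))*5 = (361/3)*5 = 1805/3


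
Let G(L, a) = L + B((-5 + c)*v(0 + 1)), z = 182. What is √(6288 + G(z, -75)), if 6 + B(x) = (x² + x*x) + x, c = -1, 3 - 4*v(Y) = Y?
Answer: √6479 ≈ 80.492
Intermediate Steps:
v(Y) = ¾ - Y/4
B(x) = -6 + x + 2*x² (B(x) = -6 + ((x² + x*x) + x) = -6 + ((x² + x²) + x) = -6 + (2*x² + x) = -6 + (x + 2*x²) = -6 + x + 2*x²)
G(L, a) = 9 + L (G(L, a) = L + (-6 + (-5 - 1)*(¾ - (0 + 1)/4) + 2*((-5 - 1)*(¾ - (0 + 1)/4))²) = L + (-6 - 6*(¾ - ¼*1) + 2*(-6*(¾ - ¼*1))²) = L + (-6 - 6*(¾ - ¼) + 2*(-6*(¾ - ¼))²) = L + (-6 - 6*½ + 2*(-6*½)²) = L + (-6 - 3 + 2*(-3)²) = L + (-6 - 3 + 2*9) = L + (-6 - 3 + 18) = L + 9 = 9 + L)
√(6288 + G(z, -75)) = √(6288 + (9 + 182)) = √(6288 + 191) = √6479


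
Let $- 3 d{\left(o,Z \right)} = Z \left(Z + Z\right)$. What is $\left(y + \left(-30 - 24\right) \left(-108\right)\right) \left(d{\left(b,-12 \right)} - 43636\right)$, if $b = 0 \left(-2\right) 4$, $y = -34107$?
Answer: $1236522300$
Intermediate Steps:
$b = 0$ ($b = 0 \cdot 4 = 0$)
$d{\left(o,Z \right)} = - \frac{2 Z^{2}}{3}$ ($d{\left(o,Z \right)} = - \frac{Z \left(Z + Z\right)}{3} = - \frac{Z 2 Z}{3} = - \frac{2 Z^{2}}{3}$)
$\left(y + \left(-30 - 24\right) \left(-108\right)\right) \left(d{\left(b,-12 \right)} - 43636\right) = \left(-34107 + \left(-30 - 24\right) \left(-108\right)\right) \left(- \frac{2 \left(-12\right)^{2}}{3} - 43636\right) = \left(-34107 - -5832\right) \left(\left(- \frac{2}{3}\right) 144 - 43636\right) = \left(-34107 + 5832\right) \left(-96 - 43636\right) = \left(-28275\right) \left(-43732\right) = 1236522300$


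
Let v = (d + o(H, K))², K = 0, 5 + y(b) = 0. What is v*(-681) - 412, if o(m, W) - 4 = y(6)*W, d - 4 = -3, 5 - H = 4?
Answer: -17437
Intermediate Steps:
H = 1 (H = 5 - 1*4 = 5 - 4 = 1)
d = 1 (d = 4 - 3 = 1)
y(b) = -5 (y(b) = -5 + 0 = -5)
o(m, W) = 4 - 5*W
v = 25 (v = (1 + (4 - 5*0))² = (1 + (4 + 0))² = (1 + 4)² = 5² = 25)
v*(-681) - 412 = 25*(-681) - 412 = -17025 - 412 = -17437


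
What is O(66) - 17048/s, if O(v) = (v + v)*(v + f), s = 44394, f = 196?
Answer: 767652524/22197 ≈ 34584.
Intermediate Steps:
O(v) = 2*v*(196 + v) (O(v) = (v + v)*(v + 196) = (2*v)*(196 + v) = 2*v*(196 + v))
O(66) - 17048/s = 2*66*(196 + 66) - 17048/44394 = 2*66*262 - 17048/44394 = 34584 - 1*8524/22197 = 34584 - 8524/22197 = 767652524/22197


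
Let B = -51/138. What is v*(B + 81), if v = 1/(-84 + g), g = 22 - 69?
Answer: -3709/6026 ≈ -0.61550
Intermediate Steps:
B = -17/46 (B = -51*1/138 = -17/46 ≈ -0.36957)
g = -47
v = -1/131 (v = 1/(-84 - 47) = 1/(-131) = -1/131 ≈ -0.0076336)
v*(B + 81) = -(-17/46 + 81)/131 = -1/131*3709/46 = -3709/6026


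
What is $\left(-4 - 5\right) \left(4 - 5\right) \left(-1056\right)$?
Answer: $-9504$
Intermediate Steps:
$\left(-4 - 5\right) \left(4 - 5\right) \left(-1056\right) = \left(-9\right) \left(-1\right) \left(-1056\right) = 9 \left(-1056\right) = -9504$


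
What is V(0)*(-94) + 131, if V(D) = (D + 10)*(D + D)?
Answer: 131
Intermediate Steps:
V(D) = 2*D*(10 + D) (V(D) = (10 + D)*(2*D) = 2*D*(10 + D))
V(0)*(-94) + 131 = (2*0*(10 + 0))*(-94) + 131 = (2*0*10)*(-94) + 131 = 0*(-94) + 131 = 0 + 131 = 131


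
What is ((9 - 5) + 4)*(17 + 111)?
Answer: 1024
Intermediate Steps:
((9 - 5) + 4)*(17 + 111) = (4 + 4)*128 = 8*128 = 1024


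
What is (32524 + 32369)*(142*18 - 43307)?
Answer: -2644454643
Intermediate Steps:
(32524 + 32369)*(142*18 - 43307) = 64893*(2556 - 43307) = 64893*(-40751) = -2644454643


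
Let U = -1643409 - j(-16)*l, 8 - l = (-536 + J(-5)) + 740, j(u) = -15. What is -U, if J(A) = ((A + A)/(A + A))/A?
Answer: 1646346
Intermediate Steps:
J(A) = 1/A (J(A) = ((2*A)/((2*A)))/A = ((2*A)*(1/(2*A)))/A = 1/A)
l = -979/5 (l = 8 - ((-536 + 1/(-5)) + 740) = 8 - ((-536 - ⅕) + 740) = 8 - (-2681/5 + 740) = 8 - 1*1019/5 = 8 - 1019/5 = -979/5 ≈ -195.80)
U = -1646346 (U = -1643409 - (-15)*(-979)/5 = -1643409 - 1*2937 = -1643409 - 2937 = -1646346)
-U = -1*(-1646346) = 1646346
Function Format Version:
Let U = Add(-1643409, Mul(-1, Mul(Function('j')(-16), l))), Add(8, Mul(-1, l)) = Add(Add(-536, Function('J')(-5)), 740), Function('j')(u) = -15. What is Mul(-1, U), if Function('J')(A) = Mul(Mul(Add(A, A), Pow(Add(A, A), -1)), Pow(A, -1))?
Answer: 1646346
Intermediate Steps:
Function('J')(A) = Pow(A, -1) (Function('J')(A) = Mul(Mul(Mul(2, A), Pow(Mul(2, A), -1)), Pow(A, -1)) = Mul(Mul(Mul(2, A), Mul(Rational(1, 2), Pow(A, -1))), Pow(A, -1)) = Mul(1, Pow(A, -1)) = Pow(A, -1))
l = Rational(-979, 5) (l = Add(8, Mul(-1, Add(Add(-536, Pow(-5, -1)), 740))) = Add(8, Mul(-1, Add(Add(-536, Rational(-1, 5)), 740))) = Add(8, Mul(-1, Add(Rational(-2681, 5), 740))) = Add(8, Mul(-1, Rational(1019, 5))) = Add(8, Rational(-1019, 5)) = Rational(-979, 5) ≈ -195.80)
U = -1646346 (U = Add(-1643409, Mul(-1, Mul(-15, Rational(-979, 5)))) = Add(-1643409, Mul(-1, 2937)) = Add(-1643409, -2937) = -1646346)
Mul(-1, U) = Mul(-1, -1646346) = 1646346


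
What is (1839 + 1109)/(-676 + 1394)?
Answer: 1474/359 ≈ 4.1059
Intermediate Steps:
(1839 + 1109)/(-676 + 1394) = 2948/718 = 2948*(1/718) = 1474/359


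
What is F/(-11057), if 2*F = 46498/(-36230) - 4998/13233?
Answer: 132730929/1767025030210 ≈ 7.5115e-5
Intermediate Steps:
F = -132730929/159810530 (F = (46498/(-36230) - 4998/13233)/2 = (46498*(-1/36230) - 4998*1/13233)/2 = (-23249/18115 - 1666/4411)/2 = (½)*(-132730929/79905265) = -132730929/159810530 ≈ -0.83055)
F/(-11057) = -132730929/159810530/(-11057) = -132730929/159810530*(-1/11057) = 132730929/1767025030210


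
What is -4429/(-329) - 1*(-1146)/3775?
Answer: 17096509/1241975 ≈ 13.766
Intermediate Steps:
-4429/(-329) - 1*(-1146)/3775 = -4429*(-1/329) + 1146*(1/3775) = 4429/329 + 1146/3775 = 17096509/1241975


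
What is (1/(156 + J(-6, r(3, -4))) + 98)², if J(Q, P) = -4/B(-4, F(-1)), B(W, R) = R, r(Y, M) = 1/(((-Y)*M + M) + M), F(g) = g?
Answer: 245893761/25600 ≈ 9605.2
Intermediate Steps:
r(Y, M) = 1/(2*M - M*Y) (r(Y, M) = 1/((-M*Y + M) + M) = 1/((M - M*Y) + M) = 1/(2*M - M*Y))
J(Q, P) = 4 (J(Q, P) = -4/(-1) = -4*(-1) = 4)
(1/(156 + J(-6, r(3, -4))) + 98)² = (1/(156 + 4) + 98)² = (1/160 + 98)² = (15681/160)² = 245893761/25600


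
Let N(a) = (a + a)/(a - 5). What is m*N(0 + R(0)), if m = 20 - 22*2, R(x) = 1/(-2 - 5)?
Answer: -4/3 ≈ -1.3333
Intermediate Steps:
R(x) = -1/7 (R(x) = 1/(-7) = -1/7)
m = -24 (m = 20 - 44 = -24)
N(a) = 2*a/(-5 + a) (N(a) = (2*a)/(-5 + a) = 2*a/(-5 + a))
m*N(0 + R(0)) = -48*(0 - 1/7)/(-5 + (0 - 1/7)) = -48*(-1)/(7*(-5 - 1/7)) = -48*(-1)/(7*(-36/7)) = -48*(-1)*(-7)/(7*36) = -24*1/18 = -4/3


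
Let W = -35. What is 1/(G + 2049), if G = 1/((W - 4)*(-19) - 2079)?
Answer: 1338/2741561 ≈ 0.00048804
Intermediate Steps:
G = -1/1338 (G = 1/((-35 - 4)*(-19) - 2079) = 1/(-39*(-19) - 2079) = 1/(741 - 2079) = 1/(-1338) = -1/1338 ≈ -0.00074738)
1/(G + 2049) = 1/(-1/1338 + 2049) = 1/(2741561/1338) = 1338/2741561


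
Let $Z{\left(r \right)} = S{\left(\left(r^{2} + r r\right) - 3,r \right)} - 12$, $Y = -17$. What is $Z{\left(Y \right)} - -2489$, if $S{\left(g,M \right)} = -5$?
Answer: $2472$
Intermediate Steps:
$Z{\left(r \right)} = -17$ ($Z{\left(r \right)} = -5 - 12 = -17$)
$Z{\left(Y \right)} - -2489 = -17 - -2489 = -17 + 2489 = 2472$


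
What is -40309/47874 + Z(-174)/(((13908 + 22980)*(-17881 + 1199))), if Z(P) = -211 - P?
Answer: -1378042824667/1636667416688 ≈ -0.84198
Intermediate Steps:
-40309/47874 + Z(-174)/(((13908 + 22980)*(-17881 + 1199))) = -40309/47874 + (-211 - 1*(-174))/(((13908 + 22980)*(-17881 + 1199))) = -40309*1/47874 + (-211 + 174)/((36888*(-16682))) = -40309/47874 - 37/(-615365616) = -40309/47874 - 37*(-1/615365616) = -40309/47874 + 37/615365616 = -1378042824667/1636667416688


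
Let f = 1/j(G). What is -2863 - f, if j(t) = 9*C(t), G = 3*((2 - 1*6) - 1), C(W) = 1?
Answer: -25768/9 ≈ -2863.1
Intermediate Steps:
G = -15 (G = 3*((2 - 6) - 1) = 3*(-4 - 1) = 3*(-5) = -15)
j(t) = 9 (j(t) = 9*1 = 9)
f = ⅑ (f = 1/9 = ⅑ ≈ 0.11111)
-2863 - f = -2863 - 1*⅑ = -2863 - ⅑ = -25768/9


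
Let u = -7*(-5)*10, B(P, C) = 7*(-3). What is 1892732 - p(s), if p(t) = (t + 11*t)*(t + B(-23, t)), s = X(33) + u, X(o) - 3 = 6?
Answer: 436628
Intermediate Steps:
X(o) = 9 (X(o) = 3 + 6 = 9)
B(P, C) = -21
u = 350 (u = 35*10 = 350)
s = 359 (s = 9 + 350 = 359)
p(t) = 12*t*(-21 + t) (p(t) = (t + 11*t)*(t - 21) = (12*t)*(-21 + t) = 12*t*(-21 + t))
1892732 - p(s) = 1892732 - 12*359*(-21 + 359) = 1892732 - 12*359*338 = 1892732 - 1*1456104 = 1892732 - 1456104 = 436628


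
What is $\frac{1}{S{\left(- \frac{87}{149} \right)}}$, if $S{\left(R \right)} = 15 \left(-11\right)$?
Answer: $- \frac{1}{165} \approx -0.0060606$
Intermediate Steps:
$S{\left(R \right)} = -165$
$\frac{1}{S{\left(- \frac{87}{149} \right)}} = \frac{1}{-165} = - \frac{1}{165}$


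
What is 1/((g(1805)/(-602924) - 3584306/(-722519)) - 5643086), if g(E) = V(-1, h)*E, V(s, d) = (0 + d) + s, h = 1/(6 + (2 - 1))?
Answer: -217812022778/1229130895279237481 ≈ -1.7721e-7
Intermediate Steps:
h = ⅐ (h = 1/(6 + 1) = 1/7 = ⅐ ≈ 0.14286)
V(s, d) = d + s
g(E) = -6*E/7 (g(E) = (⅐ - 1)*E = -6*E/7)
1/((g(1805)/(-602924) - 3584306/(-722519)) - 5643086) = 1/((-6/7*1805/(-602924) - 3584306/(-722519)) - 5643086) = 1/((-10830/7*(-1/602924) - 3584306*(-1/722519)) - 5643086) = 1/((5415/2110234 + 3584306/722519) - 5643086) = 1/(1081090975427/217812022778 - 5643086) = 1/(-1229130895279237481/217812022778) = -217812022778/1229130895279237481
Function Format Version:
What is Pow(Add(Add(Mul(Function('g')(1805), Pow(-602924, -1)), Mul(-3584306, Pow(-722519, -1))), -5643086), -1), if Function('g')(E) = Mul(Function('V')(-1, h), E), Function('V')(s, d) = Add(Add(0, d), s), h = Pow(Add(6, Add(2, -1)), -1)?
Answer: Rational(-217812022778, 1229130895279237481) ≈ -1.7721e-7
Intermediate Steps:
h = Rational(1, 7) (h = Pow(Add(6, 1), -1) = Pow(7, -1) = Rational(1, 7) ≈ 0.14286)
Function('V')(s, d) = Add(d, s)
Function('g')(E) = Mul(Rational(-6, 7), E) (Function('g')(E) = Mul(Add(Rational(1, 7), -1), E) = Mul(Rational(-6, 7), E))
Pow(Add(Add(Mul(Function('g')(1805), Pow(-602924, -1)), Mul(-3584306, Pow(-722519, -1))), -5643086), -1) = Pow(Add(Add(Mul(Mul(Rational(-6, 7), 1805), Pow(-602924, -1)), Mul(-3584306, Pow(-722519, -1))), -5643086), -1) = Pow(Add(Add(Mul(Rational(-10830, 7), Rational(-1, 602924)), Mul(-3584306, Rational(-1, 722519))), -5643086), -1) = Pow(Add(Add(Rational(5415, 2110234), Rational(3584306, 722519)), -5643086), -1) = Pow(Add(Rational(1081090975427, 217812022778), -5643086), -1) = Pow(Rational(-1229130895279237481, 217812022778), -1) = Rational(-217812022778, 1229130895279237481)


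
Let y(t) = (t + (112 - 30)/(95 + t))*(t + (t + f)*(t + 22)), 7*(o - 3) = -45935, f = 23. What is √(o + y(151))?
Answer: 2*√504033033/21 ≈ 2138.2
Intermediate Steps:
o = -45914/7 (o = 3 + (⅐)*(-45935) = 3 - 45935/7 = -45914/7 ≈ -6559.1)
y(t) = (t + 82/(95 + t))*(t + (22 + t)*(23 + t)) (y(t) = (t + (112 - 30)/(95 + t))*(t + (t + 23)*(t + 22)) = (t + 82/(95 + t))*(t + (23 + t)*(22 + t)) = (t + 82/(95 + t))*(t + (22 + t)*(23 + t)))
√(o + y(151)) = √(-45914/7 + (41492 + 151⁴ + 141*151³ + 4958*151² + 51842*151)/(95 + 151)) = √(-45914/7 + (41492 + 519885601 + 141*3442951 + 4958*22801 + 7828142)/246) = √(-45914/7 + (41492 + 519885601 + 485456091 + 113047358 + 7828142)/246) = √(-45914/7 + (1/246)*1126258684) = √(-45914/7 + 13734862/3) = √(96006292/21) = 2*√504033033/21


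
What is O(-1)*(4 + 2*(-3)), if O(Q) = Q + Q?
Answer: 4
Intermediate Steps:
O(Q) = 2*Q
O(-1)*(4 + 2*(-3)) = (2*(-1))*(4 + 2*(-3)) = -2*(4 - 6) = -2*(-2) = 4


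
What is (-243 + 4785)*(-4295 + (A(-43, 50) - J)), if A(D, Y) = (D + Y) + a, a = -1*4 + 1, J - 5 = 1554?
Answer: -26570700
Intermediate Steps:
J = 1559 (J = 5 + 1554 = 1559)
a = -3 (a = -4 + 1 = -3)
A(D, Y) = -3 + D + Y (A(D, Y) = (D + Y) - 3 = -3 + D + Y)
(-243 + 4785)*(-4295 + (A(-43, 50) - J)) = (-243 + 4785)*(-4295 + ((-3 - 43 + 50) - 1*1559)) = 4542*(-4295 + (4 - 1559)) = 4542*(-4295 - 1555) = 4542*(-5850) = -26570700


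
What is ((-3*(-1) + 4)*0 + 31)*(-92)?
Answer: -2852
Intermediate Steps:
((-3*(-1) + 4)*0 + 31)*(-92) = ((3 + 4)*0 + 31)*(-92) = (7*0 + 31)*(-92) = (0 + 31)*(-92) = 31*(-92) = -2852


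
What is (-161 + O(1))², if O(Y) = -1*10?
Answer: 29241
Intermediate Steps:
O(Y) = -10
(-161 + O(1))² = (-161 - 10)² = (-171)² = 29241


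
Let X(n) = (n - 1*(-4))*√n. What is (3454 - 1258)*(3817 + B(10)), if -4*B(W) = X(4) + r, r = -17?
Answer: 8382681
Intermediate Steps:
X(n) = √n*(4 + n) (X(n) = (n + 4)*√n = (4 + n)*√n = √n*(4 + n))
B(W) = ¼ (B(W) = -(√4*(4 + 4) - 17)/4 = -(2*8 - 17)/4 = -(16 - 17)/4 = -¼*(-1) = ¼)
(3454 - 1258)*(3817 + B(10)) = (3454 - 1258)*(3817 + ¼) = 2196*(15269/4) = 8382681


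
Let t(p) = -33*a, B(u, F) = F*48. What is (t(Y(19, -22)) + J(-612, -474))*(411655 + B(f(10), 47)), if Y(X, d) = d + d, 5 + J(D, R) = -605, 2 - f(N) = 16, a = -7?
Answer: -156872269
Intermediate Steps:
f(N) = -14 (f(N) = 2 - 1*16 = 2 - 16 = -14)
J(D, R) = -610 (J(D, R) = -5 - 605 = -610)
Y(X, d) = 2*d
B(u, F) = 48*F
t(p) = 231 (t(p) = -33*(-7) = 231)
(t(Y(19, -22)) + J(-612, -474))*(411655 + B(f(10), 47)) = (231 - 610)*(411655 + 48*47) = -379*(411655 + 2256) = -379*413911 = -156872269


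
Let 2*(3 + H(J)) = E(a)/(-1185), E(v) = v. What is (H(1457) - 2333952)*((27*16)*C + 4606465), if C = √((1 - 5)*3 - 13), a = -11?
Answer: -5096107666907327/474 - 398266080408*I/79 ≈ -1.0751e+13 - 5.0413e+9*I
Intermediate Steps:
H(J) = -7099/2370 (H(J) = -3 + (-11/(-1185))/2 = -3 + (-11*(-1/1185))/2 = -3 + (½)*(11/1185) = -3 + 11/2370 = -7099/2370)
C = 5*I (C = √(-4*3 - 13) = √(-12 - 13) = √(-25) = 5*I ≈ 5.0*I)
(H(1457) - 2333952)*((27*16)*C + 4606465) = (-7099/2370 - 2333952)*((27*16)*(5*I) + 4606465) = -5531473339*(432*(5*I) + 4606465)/2370 = -5531473339*(2160*I + 4606465)/2370 = -5531473339*(4606465 + 2160*I)/2370 = -5096107666907327/474 - 398266080408*I/79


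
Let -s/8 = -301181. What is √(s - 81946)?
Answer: √2327502 ≈ 1525.6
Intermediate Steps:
s = 2409448 (s = -8*(-301181) = 2409448)
√(s - 81946) = √(2409448 - 81946) = √2327502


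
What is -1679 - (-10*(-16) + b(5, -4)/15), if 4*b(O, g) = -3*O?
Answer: -7355/4 ≈ -1838.8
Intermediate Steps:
b(O, g) = -3*O/4 (b(O, g) = (-3*O)/4 = -3*O/4)
-1679 - (-10*(-16) + b(5, -4)/15) = -1679 - (-10*(-16) - 3/4*5/15) = -1679 - (160 - 15/4*1/15) = -1679 - (160 - 1/4) = -1679 - 1*639/4 = -1679 - 639/4 = -7355/4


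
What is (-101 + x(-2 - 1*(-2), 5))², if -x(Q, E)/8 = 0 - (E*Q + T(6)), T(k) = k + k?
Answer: 25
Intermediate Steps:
T(k) = 2*k
x(Q, E) = 96 + 8*E*Q (x(Q, E) = -8*(0 - (E*Q + 2*6)) = -8*(0 - (E*Q + 12)) = -8*(0 - (12 + E*Q)) = -8*(0 + (-12 - E*Q)) = -8*(-12 - E*Q) = 96 + 8*E*Q)
(-101 + x(-2 - 1*(-2), 5))² = (-101 + (96 + 8*5*(-2 - 1*(-2))))² = (-101 + (96 + 8*5*(-2 + 2)))² = (-101 + (96 + 8*5*0))² = (-101 + (96 + 0))² = (-101 + 96)² = (-5)² = 25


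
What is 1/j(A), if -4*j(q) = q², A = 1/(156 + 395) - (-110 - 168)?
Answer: -1214404/23463806041 ≈ -5.1757e-5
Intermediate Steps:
A = 153179/551 (A = 1/551 - 1*(-278) = 1/551 + 278 = 153179/551 ≈ 278.00)
j(q) = -q²/4
1/j(A) = 1/(-(153179/551)²/4) = 1/(-¼*23463806041/303601) = 1/(-23463806041/1214404) = -1214404/23463806041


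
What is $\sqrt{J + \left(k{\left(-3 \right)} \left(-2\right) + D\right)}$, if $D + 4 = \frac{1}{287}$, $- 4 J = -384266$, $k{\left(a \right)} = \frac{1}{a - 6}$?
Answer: $\frac{\sqrt{284853263534}}{1722} \approx 309.94$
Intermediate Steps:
$k{\left(a \right)} = \frac{1}{-6 + a}$
$J = \frac{192133}{2}$ ($J = \left(- \frac{1}{4}\right) \left(-384266\right) = \frac{192133}{2} \approx 96067.0$)
$D = - \frac{1147}{287}$ ($D = -4 + \frac{1}{287} = - \frac{1147}{287} \approx -3.9965$)
$\sqrt{J + \left(k{\left(-3 \right)} \left(-2\right) + D\right)} = \sqrt{\frac{192133}{2} - \left(\frac{1147}{287} - \frac{1}{-6 - 3} \left(-2\right)\right)} = \sqrt{\frac{192133}{2} - \left(\frac{1147}{287} - \frac{1}{-9} \left(-2\right)\right)} = \sqrt{\frac{192133}{2} - \frac{9749}{2583}} = \sqrt{\frac{496260041}{5166}} = \frac{\sqrt{284853263534}}{1722}$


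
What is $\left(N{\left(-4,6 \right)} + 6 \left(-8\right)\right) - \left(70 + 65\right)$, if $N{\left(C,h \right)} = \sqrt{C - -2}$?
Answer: $-183 + i \sqrt{2} \approx -183.0 + 1.4142 i$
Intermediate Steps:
$N{\left(C,h \right)} = \sqrt{2 + C}$ ($N{\left(C,h \right)} = \sqrt{C + 2} = \sqrt{2 + C}$)
$\left(N{\left(-4,6 \right)} + 6 \left(-8\right)\right) - \left(70 + 65\right) = \left(\sqrt{2 - 4} + 6 \left(-8\right)\right) - \left(70 + 65\right) = \left(\sqrt{-2} - 48\right) - 135 = \left(i \sqrt{2} - 48\right) - 135 = \left(-48 + i \sqrt{2}\right) - 135 = -183 + i \sqrt{2}$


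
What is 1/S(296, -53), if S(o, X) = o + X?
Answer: 1/243 ≈ 0.0041152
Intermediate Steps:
S(o, X) = X + o
1/S(296, -53) = 1/(-53 + 296) = 1/243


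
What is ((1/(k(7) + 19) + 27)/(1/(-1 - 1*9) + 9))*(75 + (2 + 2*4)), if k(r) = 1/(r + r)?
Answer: 6139550/23763 ≈ 258.37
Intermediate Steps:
k(r) = 1/(2*r)
((1/(k(7) + 19) + 27)/(1/(-1 - 1*9) + 9))*(75 + (2 + 2*4)) = ((1/((½)/7 + 19) + 27)/(1/(-1 - 1*9) + 9))*(75 + (2 + 2*4)) = ((1/((½)*(⅐) + 19) + 27)/(1/(-1 - 9) + 9))*(75 + (2 + 8)) = ((1/(1/14 + 19) + 27)/(1/(-10) + 9))*(75 + 10) = ((1/(267/14) + 27)/(-⅒ + 9))*85 = ((14/267 + 27)/(89/10))*85 = ((7223/267)*(10/89))*85 = (72230/23763)*85 = 6139550/23763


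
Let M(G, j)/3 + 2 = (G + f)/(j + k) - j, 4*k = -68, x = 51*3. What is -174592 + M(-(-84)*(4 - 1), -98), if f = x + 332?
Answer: -20047171/115 ≈ -1.7432e+5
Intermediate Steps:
x = 153
k = -17 (k = (1/4)*(-68) = -17)
f = 485 (f = 153 + 332 = 485)
M(G, j) = -6 - 3*j + 3*(485 + G)/(-17 + j) (M(G, j) = -6 + 3*((G + 485)/(j - 17) - j) = -6 + 3*((485 + G)/(-17 + j) - j) = -6 + 3*(-j + (485 + G)/(-17 + j)) = -6 + (-3*j + 3*(485 + G)/(-17 + j)) = -6 - 3*j + 3*(485 + G)/(-17 + j))
-174592 + M(-(-84)*(4 - 1), -98) = -174592 + 3*(519 - (-84)*(4 - 1) - 1*(-98)**2 + 15*(-98))/(-17 - 98) = -174592 + 3*(519 - (-84)*3 - 1*9604 - 1470)/(-115) = -174592 + 3*(-1/115)*(519 - 42*(-6) - 9604 - 1470) = -174592 + 3*(-1/115)*(519 + 252 - 9604 - 1470) = -174592 + 3*(-1/115)*(-10303) = -174592 + 30909/115 = -20047171/115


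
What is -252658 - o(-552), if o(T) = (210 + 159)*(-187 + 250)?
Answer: -275905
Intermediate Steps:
o(T) = 23247 (o(T) = 369*63 = 23247)
-252658 - o(-552) = -252658 - 1*23247 = -252658 - 23247 = -275905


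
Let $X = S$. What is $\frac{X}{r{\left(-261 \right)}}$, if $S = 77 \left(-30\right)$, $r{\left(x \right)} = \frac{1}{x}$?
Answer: $602910$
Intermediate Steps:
$S = -2310$
$X = -2310$
$\frac{X}{r{\left(-261 \right)}} = - \frac{2310}{\frac{1}{-261}} = - \frac{2310}{- \frac{1}{261}} = \left(-2310\right) \left(-261\right) = 602910$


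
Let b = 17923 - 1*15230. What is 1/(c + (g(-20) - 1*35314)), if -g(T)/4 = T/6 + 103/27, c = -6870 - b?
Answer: -27/1211731 ≈ -2.2282e-5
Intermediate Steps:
b = 2693 (b = 17923 - 15230 = 2693)
c = -9563 (c = -6870 - 1*2693 = -6870 - 2693 = -9563)
g(T) = -412/27 - 2*T/3 (g(T) = -4*(T/6 + 103/27) = -4*(103/27 + T/6) = -412/27 - 2*T/3)
1/(c + (g(-20) - 1*35314)) = 1/(-9563 + ((-412/27 - ⅔*(-20)) - 1*35314)) = 1/(-9563 + ((-412/27 + 40/3) - 35314)) = 1/(-9563 + (-52/27 - 35314)) = 1/(-9563 - 953530/27) = 1/(-1211731/27) = -27/1211731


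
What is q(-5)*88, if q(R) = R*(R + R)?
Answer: 4400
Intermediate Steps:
q(R) = 2*R² (q(R) = R*(2*R) = 2*R²)
q(-5)*88 = (2*(-5)²)*88 = (2*25)*88 = 50*88 = 4400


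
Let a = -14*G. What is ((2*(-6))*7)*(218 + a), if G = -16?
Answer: -37128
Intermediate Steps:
a = 224 (a = -14*(-16) = 224)
((2*(-6))*7)*(218 + a) = ((2*(-6))*7)*(218 + 224) = -12*7*442 = -84*442 = -37128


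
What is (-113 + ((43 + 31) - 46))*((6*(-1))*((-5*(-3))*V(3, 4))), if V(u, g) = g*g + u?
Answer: 145350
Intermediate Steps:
V(u, g) = u + g**2 (V(u, g) = g**2 + u = u + g**2)
(-113 + ((43 + 31) - 46))*((6*(-1))*((-5*(-3))*V(3, 4))) = (-113 + ((43 + 31) - 46))*((6*(-1))*((-5*(-3))*(3 + 4**2))) = (-113 + (74 - 46))*(-90*(3 + 16)) = (-113 + 28)*(-90*19) = -(-510)*285 = -85*(-1710) = 145350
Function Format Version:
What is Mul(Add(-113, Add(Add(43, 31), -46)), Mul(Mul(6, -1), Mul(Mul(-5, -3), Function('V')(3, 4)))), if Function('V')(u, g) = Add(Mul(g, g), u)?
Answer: 145350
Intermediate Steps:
Function('V')(u, g) = Add(u, Pow(g, 2)) (Function('V')(u, g) = Add(Pow(g, 2), u) = Add(u, Pow(g, 2)))
Mul(Add(-113, Add(Add(43, 31), -46)), Mul(Mul(6, -1), Mul(Mul(-5, -3), Function('V')(3, 4)))) = Mul(Add(-113, Add(Add(43, 31), -46)), Mul(Mul(6, -1), Mul(Mul(-5, -3), Add(3, Pow(4, 2))))) = Mul(Add(-113, Add(74, -46)), Mul(-6, Mul(15, Add(3, 16)))) = Mul(Add(-113, 28), Mul(-6, Mul(15, 19))) = Mul(-85, Mul(-6, 285)) = Mul(-85, -1710) = 145350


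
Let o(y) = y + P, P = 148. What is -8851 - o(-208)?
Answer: -8791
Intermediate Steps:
o(y) = 148 + y (o(y) = y + 148 = 148 + y)
-8851 - o(-208) = -8851 - (148 - 208) = -8851 - 1*(-60) = -8851 + 60 = -8791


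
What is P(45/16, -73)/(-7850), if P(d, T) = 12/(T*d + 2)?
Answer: 96/12768025 ≈ 7.5188e-6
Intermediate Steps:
P(d, T) = 12/(2 + T*d)
P(45/16, -73)/(-7850) = (12/(2 - 3285/16))/(-7850) = (12/(2 - 3285/16))*(-1/7850) = (12/(-3253/16))*(-1/7850) = (12*(-16/3253))*(-1/7850) = -192/3253*(-1/7850) = 96/12768025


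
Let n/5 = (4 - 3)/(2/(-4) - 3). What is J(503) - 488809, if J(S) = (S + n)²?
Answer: -11624520/49 ≈ -2.3724e+5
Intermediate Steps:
n = -10/7 (n = 5*((4 - 3)/(2/(-4) - 3)) = 5*(1/(2*(-¼) - 3)) = 5*(1/(-½ - 3)) = 5*(1/(-7/2)) = 5*(1*(-2/7)) = 5*(-2/7) = -10/7 ≈ -1.4286)
J(S) = (-10/7 + S)² (J(S) = (S - 10/7)² = (-10/7 + S)²)
J(503) - 488809 = (-10 + 7*503)²/49 - 488809 = (-10 + 3521)²/49 - 488809 = (1/49)*3511² - 488809 = (1/49)*12327121 - 488809 = 12327121/49 - 488809 = -11624520/49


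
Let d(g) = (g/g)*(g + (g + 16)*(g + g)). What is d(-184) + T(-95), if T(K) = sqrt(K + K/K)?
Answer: 61640 + I*sqrt(94) ≈ 61640.0 + 9.6954*I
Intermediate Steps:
T(K) = sqrt(1 + K) (T(K) = sqrt(K + 1) = sqrt(1 + K))
d(g) = g + 2*g*(16 + g) (d(g) = 1*(g + (16 + g)*(2*g)) = 1*(g + 2*g*(16 + g)) = g + 2*g*(16 + g))
d(-184) + T(-95) = -184*(33 + 2*(-184)) + sqrt(1 - 95) = -184*(33 - 368) + sqrt(-94) = -184*(-335) + I*sqrt(94) = 61640 + I*sqrt(94)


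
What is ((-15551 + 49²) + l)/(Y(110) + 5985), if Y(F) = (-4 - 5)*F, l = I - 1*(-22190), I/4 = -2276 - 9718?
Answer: -38936/4995 ≈ -7.7950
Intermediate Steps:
I = -47976 (I = 4*(-2276 - 9718) = 4*(-11994) = -47976)
l = -25786 (l = -47976 - 1*(-22190) = -47976 + 22190 = -25786)
Y(F) = -9*F
((-15551 + 49²) + l)/(Y(110) + 5985) = ((-15551 + 49²) - 25786)/(-9*110 + 5985) = ((-15551 + 2401) - 25786)/(-990 + 5985) = (-13150 - 25786)/4995 = -38936*1/4995 = -38936/4995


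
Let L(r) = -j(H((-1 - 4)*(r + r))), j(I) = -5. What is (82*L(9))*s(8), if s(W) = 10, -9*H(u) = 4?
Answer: 4100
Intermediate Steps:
H(u) = -4/9 (H(u) = -⅑*4 = -4/9)
L(r) = 5 (L(r) = -1*(-5) = 5)
(82*L(9))*s(8) = (82*5)*10 = 410*10 = 4100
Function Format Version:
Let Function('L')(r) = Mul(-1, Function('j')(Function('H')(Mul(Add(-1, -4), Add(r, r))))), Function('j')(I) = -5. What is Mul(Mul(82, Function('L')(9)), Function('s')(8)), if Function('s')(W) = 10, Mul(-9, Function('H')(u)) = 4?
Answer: 4100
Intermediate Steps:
Function('H')(u) = Rational(-4, 9) (Function('H')(u) = Mul(Rational(-1, 9), 4) = Rational(-4, 9))
Function('L')(r) = 5 (Function('L')(r) = Mul(-1, -5) = 5)
Mul(Mul(82, Function('L')(9)), Function('s')(8)) = Mul(Mul(82, 5), 10) = Mul(410, 10) = 4100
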